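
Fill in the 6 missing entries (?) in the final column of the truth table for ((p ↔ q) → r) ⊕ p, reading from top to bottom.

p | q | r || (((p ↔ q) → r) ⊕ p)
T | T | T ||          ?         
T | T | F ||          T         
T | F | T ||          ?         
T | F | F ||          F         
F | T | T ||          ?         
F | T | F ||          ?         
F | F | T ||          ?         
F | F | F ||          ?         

Row p=T, q=T, r=T: ((p ↔ q) → r) = T, so (((p ↔ q) → r) ⊕ p) = F.
Row p=T, q=F, r=T: ((p ↔ q) → r) = T, so (((p ↔ q) → r) ⊕ p) = F.
Row p=F, q=T, r=T: ((p ↔ q) → r) = T, so (((p ↔ q) → r) ⊕ p) = T.
Row p=F, q=T, r=F: ((p ↔ q) → r) = T, so (((p ↔ q) → r) ⊕ p) = T.
Row p=F, q=F, r=T: ((p ↔ q) → r) = T, so (((p ↔ q) → r) ⊕ p) = T.
Row p=F, q=F, r=F: ((p ↔ q) → r) = F, so (((p ↔ q) → r) ⊕ p) = F.

F, F, T, T, T, F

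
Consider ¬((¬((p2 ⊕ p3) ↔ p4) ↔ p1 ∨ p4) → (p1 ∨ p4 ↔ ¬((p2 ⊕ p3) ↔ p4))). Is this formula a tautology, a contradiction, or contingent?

contradiction

p1 | p2 | p3 | p4 | φ
-- | -- | -- | -- | -
1  | 1  | 1  | 1  | 0
1  | 1  | 1  | 0  | 0
1  | 1  | 0  | 1  | 0
1  | 1  | 0  | 0  | 0
1  | 0  | 1  | 1  | 0
1  | 0  | 1  | 0  | 0
1  | 0  | 0  | 1  | 0
1  | 0  | 0  | 0  | 0
0  | 1  | 1  | 1  | 0
0  | 1  | 1  | 0  | 0
0  | 1  | 0  | 1  | 0
0  | 1  | 0  | 0  | 0
0  | 0  | 1  | 1  | 0
0  | 0  | 1  | 0  | 0
0  | 0  | 0  | 1  | 0
0  | 0  | 0  | 0  | 0
Every row is 0, so the formula is a contradiction.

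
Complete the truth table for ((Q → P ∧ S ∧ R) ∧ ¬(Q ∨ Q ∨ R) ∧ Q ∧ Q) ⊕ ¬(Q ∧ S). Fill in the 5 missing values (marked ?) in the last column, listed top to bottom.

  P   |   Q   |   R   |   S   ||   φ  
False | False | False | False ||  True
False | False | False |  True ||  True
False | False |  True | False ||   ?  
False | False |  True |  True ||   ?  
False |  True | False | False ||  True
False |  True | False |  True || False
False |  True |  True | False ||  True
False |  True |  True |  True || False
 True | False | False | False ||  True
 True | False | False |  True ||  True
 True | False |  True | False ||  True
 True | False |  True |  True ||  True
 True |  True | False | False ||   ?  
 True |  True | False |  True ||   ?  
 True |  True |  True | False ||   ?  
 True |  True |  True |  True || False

Row P=False, Q=False, R=True, S=False: ((Q → P ∧ S ∧ R) ∧ ¬(Q ∨ Q ∨ R) ∧ Q ∧ Q) = False, ¬(Q ∧ S) = True, so the formula = True.
Row P=False, Q=False, R=True, S=True: ((Q → P ∧ S ∧ R) ∧ ¬(Q ∨ Q ∨ R) ∧ Q ∧ Q) = False, ¬(Q ∧ S) = True, so the formula = True.
Row P=True, Q=True, R=False, S=False: ((Q → P ∧ S ∧ R) ∧ ¬(Q ∨ Q ∨ R) ∧ Q ∧ Q) = False, ¬(Q ∧ S) = True, so the formula = True.
Row P=True, Q=True, R=False, S=True: ((Q → P ∧ S ∧ R) ∧ ¬(Q ∨ Q ∨ R) ∧ Q ∧ Q) = False, ¬(Q ∧ S) = False, so the formula = False.
Row P=True, Q=True, R=True, S=False: ((Q → P ∧ S ∧ R) ∧ ¬(Q ∨ Q ∨ R) ∧ Q ∧ Q) = False, ¬(Q ∧ S) = True, so the formula = True.

True, True, True, False, True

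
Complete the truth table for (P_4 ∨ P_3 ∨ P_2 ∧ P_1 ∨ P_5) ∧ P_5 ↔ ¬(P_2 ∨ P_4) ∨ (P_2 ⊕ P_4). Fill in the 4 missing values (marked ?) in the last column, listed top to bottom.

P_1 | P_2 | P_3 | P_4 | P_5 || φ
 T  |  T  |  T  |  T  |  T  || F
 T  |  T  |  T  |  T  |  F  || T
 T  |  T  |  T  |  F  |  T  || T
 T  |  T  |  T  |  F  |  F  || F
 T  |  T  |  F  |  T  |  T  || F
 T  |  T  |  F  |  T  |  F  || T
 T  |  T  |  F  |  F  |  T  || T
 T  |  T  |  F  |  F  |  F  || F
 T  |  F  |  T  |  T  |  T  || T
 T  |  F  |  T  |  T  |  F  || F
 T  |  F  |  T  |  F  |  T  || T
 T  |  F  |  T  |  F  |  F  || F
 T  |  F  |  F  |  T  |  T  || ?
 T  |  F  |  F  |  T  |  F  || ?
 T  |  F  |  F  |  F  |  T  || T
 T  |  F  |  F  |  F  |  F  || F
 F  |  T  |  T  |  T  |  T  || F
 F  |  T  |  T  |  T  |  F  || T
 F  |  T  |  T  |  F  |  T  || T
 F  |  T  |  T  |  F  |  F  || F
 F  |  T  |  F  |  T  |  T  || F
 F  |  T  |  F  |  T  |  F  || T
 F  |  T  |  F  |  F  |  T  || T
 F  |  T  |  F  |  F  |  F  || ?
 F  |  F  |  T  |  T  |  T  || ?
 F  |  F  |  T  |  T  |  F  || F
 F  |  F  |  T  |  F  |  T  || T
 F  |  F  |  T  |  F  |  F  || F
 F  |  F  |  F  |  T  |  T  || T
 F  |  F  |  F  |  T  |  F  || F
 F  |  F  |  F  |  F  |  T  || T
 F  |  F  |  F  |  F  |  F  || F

T, F, F, T

Row P_1=T, P_2=F, P_3=F, P_4=T, P_5=T: ((P_4 ∨ P_3 ∨ P_2 ∧ P_1 ∨ P_5) ∧ P_5) = T, (¬(P_2 ∨ P_4) ∨ (P_2 ⊕ P_4)) = T, so the formula = T.
Row P_1=T, P_2=F, P_3=F, P_4=T, P_5=F: ((P_4 ∨ P_3 ∨ P_2 ∧ P_1 ∨ P_5) ∧ P_5) = F, (¬(P_2 ∨ P_4) ∨ (P_2 ⊕ P_4)) = T, so the formula = F.
Row P_1=F, P_2=T, P_3=F, P_4=F, P_5=F: ((P_4 ∨ P_3 ∨ P_2 ∧ P_1 ∨ P_5) ∧ P_5) = F, (¬(P_2 ∨ P_4) ∨ (P_2 ⊕ P_4)) = T, so the formula = F.
Row P_1=F, P_2=F, P_3=T, P_4=T, P_5=T: ((P_4 ∨ P_3 ∨ P_2 ∧ P_1 ∨ P_5) ∧ P_5) = T, (¬(P_2 ∨ P_4) ∨ (P_2 ⊕ P_4)) = T, so the formula = T.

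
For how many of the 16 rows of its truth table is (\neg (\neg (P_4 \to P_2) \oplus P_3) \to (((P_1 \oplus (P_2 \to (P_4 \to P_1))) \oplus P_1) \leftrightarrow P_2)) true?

11

P_1 | P_2 | P_3 | P_4 | φ
--- | --- | --- | --- | -
 F  |  F  |  F  |  F  | F
 F  |  F  |  F  |  T  | T
 F  |  F  |  T  |  F  | T
 F  |  F  |  T  |  T  | F
 F  |  T  |  F  |  F  | T
 F  |  T  |  F  |  T  | F
 F  |  T  |  T  |  F  | T
 F  |  T  |  T  |  T  | T
 T  |  F  |  F  |  F  | F
 T  |  F  |  F  |  T  | T
 T  |  F  |  T  |  F  | T
 T  |  F  |  T  |  T  | F
 T  |  T  |  F  |  F  | T
 T  |  T  |  F  |  T  | T
 T  |  T  |  T  |  F  | T
 T  |  T  |  T  |  T  | T
The formula is true on 11 of the 16 rows.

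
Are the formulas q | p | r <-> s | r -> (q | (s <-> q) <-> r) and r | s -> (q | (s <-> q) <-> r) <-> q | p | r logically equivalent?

p | q | r | s || φ | ψ
T | T | T | T || T | T
T | T | T | F || T | T
T | T | F | T || F | F
T | T | F | F || T | T
T | F | T | T || F | F
T | F | T | F || T | T
T | F | F | T || T | T
T | F | F | F || T | T
F | T | T | T || T | T
F | T | T | F || T | T
F | T | F | T || F | F
F | T | F | F || T | T
F | F | T | T || F | F
F | F | T | F || T | T
F | F | F | T || F | F
F | F | F | F || F | F
The columns for φ and ψ agree on every row, so they are logically equivalent.

equivalent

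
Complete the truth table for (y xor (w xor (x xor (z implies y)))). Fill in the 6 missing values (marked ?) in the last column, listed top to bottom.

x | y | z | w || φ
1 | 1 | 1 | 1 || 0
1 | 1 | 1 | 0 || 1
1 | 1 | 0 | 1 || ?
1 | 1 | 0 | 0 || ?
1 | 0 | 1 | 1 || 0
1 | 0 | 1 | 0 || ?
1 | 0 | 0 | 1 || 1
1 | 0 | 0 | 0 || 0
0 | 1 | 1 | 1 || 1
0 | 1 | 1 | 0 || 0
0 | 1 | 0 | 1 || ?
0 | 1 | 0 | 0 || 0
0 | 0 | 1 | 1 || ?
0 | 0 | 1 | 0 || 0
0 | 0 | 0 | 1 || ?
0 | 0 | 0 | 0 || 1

0, 1, 1, 1, 1, 0

Row x=1, y=1, z=0, w=1: (w xor (x xor (z implies y))) = 1, so the formula = 0.
Row x=1, y=1, z=0, w=0: (w xor (x xor (z implies y))) = 0, so the formula = 1.
Row x=1, y=0, z=1, w=0: (w xor (x xor (z implies y))) = 1, so the formula = 1.
Row x=0, y=1, z=0, w=1: (w xor (x xor (z implies y))) = 0, so the formula = 1.
Row x=0, y=0, z=1, w=1: (w xor (x xor (z implies y))) = 1, so the formula = 1.
Row x=0, y=0, z=0, w=1: (w xor (x xor (z implies y))) = 0, so the formula = 0.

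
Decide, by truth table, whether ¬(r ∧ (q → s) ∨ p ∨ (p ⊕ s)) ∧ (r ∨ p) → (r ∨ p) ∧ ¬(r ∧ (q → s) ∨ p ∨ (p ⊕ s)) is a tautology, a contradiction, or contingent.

p | q | r | s || φ
T | T | T | T || T
T | T | T | F || T
T | T | F | T || T
T | T | F | F || T
T | F | T | T || T
T | F | T | F || T
T | F | F | T || T
T | F | F | F || T
F | T | T | T || T
F | T | T | F || T
F | T | F | T || T
F | T | F | F || T
F | F | T | T || T
F | F | T | F || T
F | F | F | T || T
F | F | F | F || T
Every row is T, so the formula is a tautology.

tautology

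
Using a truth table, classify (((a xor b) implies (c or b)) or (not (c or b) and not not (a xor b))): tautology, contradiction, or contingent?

tautology

a | b | c | φ
- | - | - | -
0 | 0 | 0 | 1
0 | 0 | 1 | 1
0 | 1 | 0 | 1
0 | 1 | 1 | 1
1 | 0 | 0 | 1
1 | 0 | 1 | 1
1 | 1 | 0 | 1
1 | 1 | 1 | 1
Every row is 1, so the formula is a tautology.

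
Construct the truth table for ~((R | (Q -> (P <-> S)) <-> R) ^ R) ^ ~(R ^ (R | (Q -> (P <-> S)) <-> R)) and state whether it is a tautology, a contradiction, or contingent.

contradiction

P | Q | R | S | φ
- | - | - | - | -
T | T | T | T | F
T | T | T | F | F
T | T | F | T | F
T | T | F | F | F
T | F | T | T | F
T | F | T | F | F
T | F | F | T | F
T | F | F | F | F
F | T | T | T | F
F | T | T | F | F
F | T | F | T | F
F | T | F | F | F
F | F | T | T | F
F | F | T | F | F
F | F | F | T | F
F | F | F | F | F
Every row is F, so the formula is a contradiction.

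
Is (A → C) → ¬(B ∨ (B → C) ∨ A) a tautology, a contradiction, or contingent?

contingent

A | B | C | (A → C) | (B → C) | (B ∨ (B → C) ∨ A) | ¬(B ∨ (B → C) ∨ A) | ((A → C) → ¬(B ∨ (B → C) ∨ A))
- | - | - | ------- | ------- | ----------------- | ------------------ | ------------------------------
F | F | F |    T    |    T    |         T         |         F          |               F               
F | F | T |    T    |    T    |         T         |         F          |               F               
F | T | F |    T    |    F    |         T         |         F          |               F               
F | T | T |    T    |    T    |         T         |         F          |               F               
T | F | F |    F    |    T    |         T         |         F          |               T               
T | F | T |    T    |    T    |         T         |         F          |               F               
T | T | F |    F    |    F    |         T         |         F          |               T               
T | T | T |    T    |    T    |         T         |         F          |               F               
2 of 8 rows are T, so the formula is contingent.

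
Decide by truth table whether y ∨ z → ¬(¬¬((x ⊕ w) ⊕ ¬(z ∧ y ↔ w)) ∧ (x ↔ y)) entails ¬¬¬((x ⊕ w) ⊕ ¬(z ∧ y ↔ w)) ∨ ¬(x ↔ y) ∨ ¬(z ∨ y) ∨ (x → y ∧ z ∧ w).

  x   |   y   |   z   |   w   |   φ   |   ψ  
----- | ----- | ----- | ----- | ----- | -----
 True |  True |  True |  True |  True |  True
 True |  True |  True | False |  True |  True
 True |  True | False |  True | False | False
 True |  True | False | False | False | False
 True | False |  True |  True |  True |  True
 True | False |  True | False |  True |  True
 True | False | False |  True |  True |  True
 True | False | False | False |  True |  True
False |  True |  True |  True |  True |  True
False |  True |  True | False |  True |  True
False |  True | False |  True |  True |  True
False |  True | False | False |  True |  True
False | False |  True |  True |  True |  True
False | False |  True | False |  True |  True
False | False | False |  True |  True |  True
False | False | False | False |  True |  True
In every row where φ is true, ψ is also true, so φ ⊨ ψ.

yes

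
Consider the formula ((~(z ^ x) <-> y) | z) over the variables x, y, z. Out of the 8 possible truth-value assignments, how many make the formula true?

6

x  y  z     ((~(z ^ x) <-> y) | z)
T  T  T               T           
T  T  F               F           
T  F  T               T           
T  F  F               T           
F  T  T               T           
F  T  F               T           
F  F  T               T           
F  F  F               F           
The formula is true on 6 of the 8 rows.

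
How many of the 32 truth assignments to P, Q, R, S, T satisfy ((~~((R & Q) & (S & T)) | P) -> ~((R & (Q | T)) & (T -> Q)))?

P | Q | R | S | T || φ
F | F | F | F | F || T
F | F | F | F | T || T
F | F | F | T | F || T
F | F | F | T | T || T
F | F | T | F | F || T
F | F | T | F | T || T
F | F | T | T | F || T
F | F | T | T | T || T
F | T | F | F | F || T
F | T | F | F | T || T
F | T | F | T | F || T
F | T | F | T | T || T
F | T | T | F | F || T
F | T | T | F | T || T
F | T | T | T | F || T
F | T | T | T | T || F
T | F | F | F | F || T
T | F | F | F | T || T
T | F | F | T | F || T
T | F | F | T | T || T
T | F | T | F | F || T
T | F | T | F | T || T
T | F | T | T | F || T
T | F | T | T | T || T
T | T | F | F | F || T
T | T | F | F | T || T
T | T | F | T | F || T
T | T | F | T | T || T
T | T | T | F | F || F
T | T | T | F | T || F
T | T | T | T | F || F
T | T | T | T | T || F
The formula is true on 27 of the 32 rows.

27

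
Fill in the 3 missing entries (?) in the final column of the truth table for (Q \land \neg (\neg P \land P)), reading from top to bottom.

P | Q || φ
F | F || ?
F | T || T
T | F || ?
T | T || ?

F, F, T

Row P=F, Q=F: \neg (\neg P \land P) = T, so the formula = F.
Row P=T, Q=F: \neg (\neg P \land P) = T, so the formula = F.
Row P=T, Q=T: \neg (\neg P \land P) = T, so the formula = T.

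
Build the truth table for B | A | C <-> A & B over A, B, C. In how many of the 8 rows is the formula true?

3

  A      B      C       ((B | A | C) <-> (A & B))
 True   True   True                True          
 True   True  False                True          
 True  False   True               False          
 True  False  False               False          
False   True   True               False          
False   True  False               False          
False  False   True               False          
False  False  False                True          
The formula is true on 3 of the 8 rows.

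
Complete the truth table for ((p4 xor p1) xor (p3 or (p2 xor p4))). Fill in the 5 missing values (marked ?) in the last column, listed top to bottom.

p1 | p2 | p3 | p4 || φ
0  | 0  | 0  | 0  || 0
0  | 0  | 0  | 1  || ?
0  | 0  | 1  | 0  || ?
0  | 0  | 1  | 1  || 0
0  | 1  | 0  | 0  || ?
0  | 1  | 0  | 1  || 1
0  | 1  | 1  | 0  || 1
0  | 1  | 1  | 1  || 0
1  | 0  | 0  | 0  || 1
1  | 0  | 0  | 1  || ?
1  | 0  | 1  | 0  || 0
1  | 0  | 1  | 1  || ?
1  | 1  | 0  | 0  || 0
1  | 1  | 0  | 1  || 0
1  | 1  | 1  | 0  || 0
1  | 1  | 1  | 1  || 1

0, 1, 1, 1, 1

Row p1=0, p2=0, p3=0, p4=1: (p4 xor p1) = 1, (p3 or (p2 xor p4)) = 1, so the formula = 0.
Row p1=0, p2=0, p3=1, p4=0: (p4 xor p1) = 0, (p3 or (p2 xor p4)) = 1, so the formula = 1.
Row p1=0, p2=1, p3=0, p4=0: (p4 xor p1) = 0, (p3 or (p2 xor p4)) = 1, so the formula = 1.
Row p1=1, p2=0, p3=0, p4=1: (p4 xor p1) = 0, (p3 or (p2 xor p4)) = 1, so the formula = 1.
Row p1=1, p2=0, p3=1, p4=1: (p4 xor p1) = 0, (p3 or (p2 xor p4)) = 1, so the formula = 1.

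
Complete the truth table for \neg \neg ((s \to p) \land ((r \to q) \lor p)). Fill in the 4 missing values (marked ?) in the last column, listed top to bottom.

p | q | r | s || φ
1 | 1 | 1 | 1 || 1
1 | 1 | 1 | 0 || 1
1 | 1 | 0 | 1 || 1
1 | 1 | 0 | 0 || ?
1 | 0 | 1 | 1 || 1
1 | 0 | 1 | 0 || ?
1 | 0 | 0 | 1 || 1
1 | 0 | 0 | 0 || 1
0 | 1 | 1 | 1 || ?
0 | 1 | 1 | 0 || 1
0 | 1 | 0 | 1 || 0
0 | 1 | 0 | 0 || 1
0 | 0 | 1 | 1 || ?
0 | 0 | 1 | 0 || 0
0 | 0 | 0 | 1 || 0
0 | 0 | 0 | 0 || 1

1, 1, 0, 0

Row p=1, q=1, r=0, s=0: ((s \to p) \land ((r \to q) \lor p)) = 1, \neg ((s \to p) \land ((r \to q) \lor p)) = 0, so the formula = 1.
Row p=1, q=0, r=1, s=0: ((s \to p) \land ((r \to q) \lor p)) = 1, \neg ((s \to p) \land ((r \to q) \lor p)) = 0, so the formula = 1.
Row p=0, q=1, r=1, s=1: ((s \to p) \land ((r \to q) \lor p)) = 0, \neg ((s \to p) \land ((r \to q) \lor p)) = 1, so the formula = 0.
Row p=0, q=0, r=1, s=1: ((s \to p) \land ((r \to q) \lor p)) = 0, \neg ((s \to p) \land ((r \to q) \lor p)) = 1, so the formula = 0.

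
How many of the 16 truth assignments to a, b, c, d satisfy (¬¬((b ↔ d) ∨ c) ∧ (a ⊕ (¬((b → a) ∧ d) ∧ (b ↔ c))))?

7

a | b | c | d | φ
- | - | - | - | -
T | T | T | T | T
T | T | T | F | F
T | T | F | T | T
T | T | F | F | F
T | F | T | T | T
T | F | T | F | T
T | F | F | T | F
T | F | F | F | F
F | T | T | T | T
F | T | T | F | T
F | T | F | T | F
F | T | F | F | F
F | F | T | T | F
F | F | T | F | F
F | F | F | T | F
F | F | F | F | T
The formula is true on 7 of the 16 rows.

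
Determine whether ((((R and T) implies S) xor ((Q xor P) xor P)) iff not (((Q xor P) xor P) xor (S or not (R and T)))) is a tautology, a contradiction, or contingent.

P  Q  R  S  T  |  φ
F  F  F  F  F  |  F
F  F  F  F  T  |  F
F  F  F  T  F  |  F
F  F  F  T  T  |  F
F  F  T  F  F  |  F
F  F  T  F  T  |  F
F  F  T  T  F  |  F
F  F  T  T  T  |  F
F  T  F  F  F  |  F
F  T  F  F  T  |  F
F  T  F  T  F  |  F
F  T  F  T  T  |  F
F  T  T  F  F  |  F
F  T  T  F  T  |  F
F  T  T  T  F  |  F
F  T  T  T  T  |  F
T  F  F  F  F  |  F
T  F  F  F  T  |  F
T  F  F  T  F  |  F
T  F  F  T  T  |  F
T  F  T  F  F  |  F
T  F  T  F  T  |  F
T  F  T  T  F  |  F
T  F  T  T  T  |  F
T  T  F  F  F  |  F
T  T  F  F  T  |  F
T  T  F  T  F  |  F
T  T  F  T  T  |  F
T  T  T  F  F  |  F
T  T  T  F  T  |  F
T  T  T  T  F  |  F
T  T  T  T  T  |  F
Every row is F, so the formula is a contradiction.

contradiction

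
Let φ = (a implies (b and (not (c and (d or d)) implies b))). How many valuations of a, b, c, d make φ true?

12

a  b  c  d  |  φ
1  1  1  1  |  1
1  1  1  0  |  1
1  1  0  1  |  1
1  1  0  0  |  1
1  0  1  1  |  0
1  0  1  0  |  0
1  0  0  1  |  0
1  0  0  0  |  0
0  1  1  1  |  1
0  1  1  0  |  1
0  1  0  1  |  1
0  1  0  0  |  1
0  0  1  1  |  1
0  0  1  0  |  1
0  0  0  1  |  1
0  0  0  0  |  1
The formula is true on 12 of the 16 rows.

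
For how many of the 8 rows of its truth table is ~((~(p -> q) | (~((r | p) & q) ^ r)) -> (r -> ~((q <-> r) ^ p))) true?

p  q  r     (p -> q)  ~(p -> q)  (r | p)  ((r | p) & q)  ~((r | p) & q)  (~((r | p) & q) ^ r)  (q <-> r)  ((q <-> r) ^ p)  ~((q <-> r) ^ p)  (r -> ~((q <-> r) ^ p))  φ
1  1  1        1          0         1           1              0                  1                1             0                1                     1             0
1  1  0        1          0         1           1              0                  0                0             1                0                     1             0
1  0  1        0          1         1           0              1                  0                0             1                0                     0             1
1  0  0        0          1         1           0              1                  1                1             0                1                     1             0
0  1  1        1          0         1           1              0                  1                1             1                0                     0             1
0  1  0        1          0         0           0              1                  1                0             0                1                     1             0
0  0  1        1          0         1           0              1                  0                0             0                1                     1             0
0  0  0        1          0         0           0              1                  1                1             1                0                     1             0
The formula is true on 2 of the 8 rows.

2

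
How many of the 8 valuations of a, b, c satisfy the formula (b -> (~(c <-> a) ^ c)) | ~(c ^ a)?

a  b  c  |  φ
0  0  0  |  1
0  0  1  |  1
0  1  0  |  1
0  1  1  |  0
1  0  0  |  1
1  0  1  |  1
1  1  0  |  1
1  1  1  |  1
The formula is true on 7 of the 8 rows.

7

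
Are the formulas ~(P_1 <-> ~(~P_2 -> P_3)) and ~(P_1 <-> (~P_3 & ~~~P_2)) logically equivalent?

equivalent

 P_1  |  P_2  |  P_3  |   φ   |   ψ  
----- | ----- | ----- | ----- | -----
 True |  True |  True |  True |  True
 True |  True | False |  True |  True
 True | False |  True |  True |  True
 True | False | False | False | False
False |  True |  True | False | False
False |  True | False | False | False
False | False |  True | False | False
False | False | False |  True |  True
The columns for φ and ψ agree on every row, so they are logically equivalent.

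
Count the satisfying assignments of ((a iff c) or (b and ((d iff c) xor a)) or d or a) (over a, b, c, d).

a  b  c  d  |  φ
T  T  T  T  |  T
T  T  T  F  |  T
T  T  F  T  |  T
T  T  F  F  |  T
T  F  T  T  |  T
T  F  T  F  |  T
T  F  F  T  |  T
T  F  F  F  |  T
F  T  T  T  |  T
F  T  T  F  |  F
F  T  F  T  |  T
F  T  F  F  |  T
F  F  T  T  |  T
F  F  T  F  |  F
F  F  F  T  |  T
F  F  F  F  |  T
The formula is true on 14 of the 16 rows.

14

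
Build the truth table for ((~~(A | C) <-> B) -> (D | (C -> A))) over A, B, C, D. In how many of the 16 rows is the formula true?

A | B | C | D || φ
1 | 1 | 1 | 1 || 1
1 | 1 | 1 | 0 || 1
1 | 1 | 0 | 1 || 1
1 | 1 | 0 | 0 || 1
1 | 0 | 1 | 1 || 1
1 | 0 | 1 | 0 || 1
1 | 0 | 0 | 1 || 1
1 | 0 | 0 | 0 || 1
0 | 1 | 1 | 1 || 1
0 | 1 | 1 | 0 || 0
0 | 1 | 0 | 1 || 1
0 | 1 | 0 | 0 || 1
0 | 0 | 1 | 1 || 1
0 | 0 | 1 | 0 || 1
0 | 0 | 0 | 1 || 1
0 | 0 | 0 | 0 || 1
The formula is true on 15 of the 16 rows.

15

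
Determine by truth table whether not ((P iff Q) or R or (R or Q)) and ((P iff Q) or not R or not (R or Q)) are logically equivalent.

  P      Q      R    |    φ      ψ  
False  False  False  |  False   True
False  False   True  |  False   True
False   True  False  |  False   True
False   True   True  |  False  False
 True  False  False  |   True   True
 True  False   True  |  False  False
 True   True  False  |  False   True
 True   True   True  |  False   True
The columns differ at P=False, Q=False, R=False (φ=False, ψ=True), so they are not equivalent.

not equivalent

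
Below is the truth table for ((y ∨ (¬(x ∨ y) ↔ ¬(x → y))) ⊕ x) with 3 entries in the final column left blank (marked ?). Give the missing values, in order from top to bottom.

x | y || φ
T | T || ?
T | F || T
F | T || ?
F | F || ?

F, T, F

Row x=T, y=T: (y ∨ (¬(x ∨ y) ↔ ¬(x → y))) = T, so the formula = F.
Row x=F, y=T: (y ∨ (¬(x ∨ y) ↔ ¬(x → y))) = T, so the formula = T.
Row x=F, y=F: (y ∨ (¬(x ∨ y) ↔ ¬(x → y))) = F, so the formula = F.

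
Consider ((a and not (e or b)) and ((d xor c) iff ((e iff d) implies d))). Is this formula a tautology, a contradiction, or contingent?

contingent

a | b | c | d | e | φ
- | - | - | - | - | -
0 | 0 | 0 | 0 | 0 | 0
0 | 0 | 0 | 0 | 1 | 0
0 | 0 | 0 | 1 | 0 | 0
0 | 0 | 0 | 1 | 1 | 0
0 | 0 | 1 | 0 | 0 | 0
0 | 0 | 1 | 0 | 1 | 0
0 | 0 | 1 | 1 | 0 | 0
0 | 0 | 1 | 1 | 1 | 0
0 | 1 | 0 | 0 | 0 | 0
0 | 1 | 0 | 0 | 1 | 0
0 | 1 | 0 | 1 | 0 | 0
0 | 1 | 0 | 1 | 1 | 0
0 | 1 | 1 | 0 | 0 | 0
0 | 1 | 1 | 0 | 1 | 0
0 | 1 | 1 | 1 | 0 | 0
0 | 1 | 1 | 1 | 1 | 0
1 | 0 | 0 | 0 | 0 | 1
1 | 0 | 0 | 0 | 1 | 0
1 | 0 | 0 | 1 | 0 | 1
1 | 0 | 0 | 1 | 1 | 0
1 | 0 | 1 | 0 | 0 | 0
1 | 0 | 1 | 0 | 1 | 0
1 | 0 | 1 | 1 | 0 | 0
1 | 0 | 1 | 1 | 1 | 0
1 | 1 | 0 | 0 | 0 | 0
1 | 1 | 0 | 0 | 1 | 0
1 | 1 | 0 | 1 | 0 | 0
1 | 1 | 0 | 1 | 1 | 0
1 | 1 | 1 | 0 | 0 | 0
1 | 1 | 1 | 0 | 1 | 0
1 | 1 | 1 | 1 | 0 | 0
1 | 1 | 1 | 1 | 1 | 0
2 of 32 rows are 1, so the formula is contingent.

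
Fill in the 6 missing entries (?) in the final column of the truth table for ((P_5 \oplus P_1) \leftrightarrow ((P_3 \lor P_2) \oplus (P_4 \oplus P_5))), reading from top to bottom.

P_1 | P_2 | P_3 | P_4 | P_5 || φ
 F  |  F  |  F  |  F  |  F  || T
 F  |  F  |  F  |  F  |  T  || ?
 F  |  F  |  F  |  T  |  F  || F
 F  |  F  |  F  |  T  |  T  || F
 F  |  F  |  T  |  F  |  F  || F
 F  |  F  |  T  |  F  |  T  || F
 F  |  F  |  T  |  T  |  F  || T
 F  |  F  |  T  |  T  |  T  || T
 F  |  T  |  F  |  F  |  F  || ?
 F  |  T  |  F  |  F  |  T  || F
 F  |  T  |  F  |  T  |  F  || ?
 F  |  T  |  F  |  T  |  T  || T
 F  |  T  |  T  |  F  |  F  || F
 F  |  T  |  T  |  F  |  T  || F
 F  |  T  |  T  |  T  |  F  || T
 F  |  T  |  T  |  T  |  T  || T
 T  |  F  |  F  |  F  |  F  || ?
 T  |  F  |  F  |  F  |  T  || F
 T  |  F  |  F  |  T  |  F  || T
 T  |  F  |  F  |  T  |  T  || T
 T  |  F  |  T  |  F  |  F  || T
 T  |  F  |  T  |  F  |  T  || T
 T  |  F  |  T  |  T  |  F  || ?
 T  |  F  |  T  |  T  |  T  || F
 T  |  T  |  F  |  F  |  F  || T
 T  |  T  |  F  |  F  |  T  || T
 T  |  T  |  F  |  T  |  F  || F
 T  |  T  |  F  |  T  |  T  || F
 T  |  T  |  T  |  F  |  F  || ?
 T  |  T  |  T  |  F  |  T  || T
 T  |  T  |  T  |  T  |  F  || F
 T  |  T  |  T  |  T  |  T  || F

T, F, T, F, F, T

Row P_1=F, P_2=F, P_3=F, P_4=F, P_5=T: (P_5 \oplus P_1) = T, ((P_3 \lor P_2) \oplus (P_4 \oplus P_5)) = T, so the formula = T.
Row P_1=F, P_2=T, P_3=F, P_4=F, P_5=F: (P_5 \oplus P_1) = F, ((P_3 \lor P_2) \oplus (P_4 \oplus P_5)) = T, so the formula = F.
Row P_1=F, P_2=T, P_3=F, P_4=T, P_5=F: (P_5 \oplus P_1) = F, ((P_3 \lor P_2) \oplus (P_4 \oplus P_5)) = F, so the formula = T.
Row P_1=T, P_2=F, P_3=F, P_4=F, P_5=F: (P_5 \oplus P_1) = T, ((P_3 \lor P_2) \oplus (P_4 \oplus P_5)) = F, so the formula = F.
Row P_1=T, P_2=F, P_3=T, P_4=T, P_5=F: (P_5 \oplus P_1) = T, ((P_3 \lor P_2) \oplus (P_4 \oplus P_5)) = F, so the formula = F.
Row P_1=T, P_2=T, P_3=T, P_4=F, P_5=F: (P_5 \oplus P_1) = T, ((P_3 \lor P_2) \oplus (P_4 \oplus P_5)) = T, so the formula = T.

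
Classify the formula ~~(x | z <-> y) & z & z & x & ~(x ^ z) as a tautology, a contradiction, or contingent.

contingent

x  y  z     (x | z)  ((x | z) <-> y)  ~((x | z) <-> y)  ~~((x | z) <-> y)  (x ^ z)  ~(x ^ z)  (x & ~(x ^ z))  φ
T  T  T        T            T                F                  T             F        T            T         T
T  T  F        T            T                F                  T             T        F            F         F
T  F  T        T            F                T                  F             F        T            T         F
T  F  F        T            F                T                  F             T        F            F         F
F  T  T        T            T                F                  T             T        F            F         F
F  T  F        F            F                T                  F             F        T            F         F
F  F  T        T            F                T                  F             T        F            F         F
F  F  F        F            T                F                  T             F        T            F         F
1 of 8 rows are T, so the formula is contingent.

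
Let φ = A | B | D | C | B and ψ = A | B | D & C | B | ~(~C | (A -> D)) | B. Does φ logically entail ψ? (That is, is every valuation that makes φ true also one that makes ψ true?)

no

A | B | C | D || φ | ψ
F | F | F | F || F | F
F | F | F | T || T | F
F | F | T | F || T | F
F | F | T | T || T | T
F | T | F | F || T | T
F | T | F | T || T | T
F | T | T | F || T | T
F | T | T | T || T | T
T | F | F | F || T | T
T | F | F | T || T | T
T | F | T | F || T | T
T | F | T | T || T | T
T | T | F | F || T | T
T | T | F | T || T | T
T | T | T | F || T | T
T | T | T | T || T | T
At A=F, B=F, C=F, D=T we have φ true but ψ false, so φ does not entail ψ.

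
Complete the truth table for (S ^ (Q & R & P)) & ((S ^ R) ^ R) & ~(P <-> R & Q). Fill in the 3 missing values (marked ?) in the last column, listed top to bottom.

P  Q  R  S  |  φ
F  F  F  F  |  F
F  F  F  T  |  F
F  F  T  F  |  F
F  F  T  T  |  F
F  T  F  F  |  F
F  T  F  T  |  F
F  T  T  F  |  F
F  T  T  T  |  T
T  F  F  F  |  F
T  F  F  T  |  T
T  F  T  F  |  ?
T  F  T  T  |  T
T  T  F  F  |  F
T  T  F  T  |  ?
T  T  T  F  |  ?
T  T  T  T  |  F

Row P=T, Q=F, R=T, S=F: (S ^ (Q & R & P)) = F, ((S ^ R) ^ R) = F, ~(P <-> R & Q) = T, so the formula = F.
Row P=T, Q=T, R=F, S=T: (S ^ (Q & R & P)) = T, ((S ^ R) ^ R) = T, ~(P <-> R & Q) = T, so the formula = T.
Row P=T, Q=T, R=T, S=F: (S ^ (Q & R & P)) = T, ((S ^ R) ^ R) = F, ~(P <-> R & Q) = F, so the formula = F.

F, T, F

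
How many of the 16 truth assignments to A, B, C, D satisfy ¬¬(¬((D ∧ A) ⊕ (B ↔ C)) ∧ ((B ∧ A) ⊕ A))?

2

A | B | C | D | φ
- | - | - | - | -
F | F | F | F | F
F | F | F | T | F
F | F | T | F | F
F | F | T | T | F
F | T | F | F | F
F | T | F | T | F
F | T | T | F | F
F | T | T | T | F
T | F | F | F | F
T | F | F | T | T
T | F | T | F | T
T | F | T | T | F
T | T | F | F | F
T | T | F | T | F
T | T | T | F | F
T | T | T | T | F
The formula is true on 2 of the 16 rows.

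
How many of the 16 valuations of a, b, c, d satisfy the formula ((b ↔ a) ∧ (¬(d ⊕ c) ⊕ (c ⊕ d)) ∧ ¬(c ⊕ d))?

4

a  b  c  d  |  (b ↔ a)  (d ⊕ c)  ¬(d ⊕ c)  (c ⊕ d)  (¬(d ⊕ c) ⊕ (c ⊕ d))  ¬(c ⊕ d)  φ
0  0  0  0  |     1        0        1         0              1               1      1
0  0  0  1  |     1        1        0         1              1               0      0
0  0  1  0  |     1        1        0         1              1               0      0
0  0  1  1  |     1        0        1         0              1               1      1
0  1  0  0  |     0        0        1         0              1               1      0
0  1  0  1  |     0        1        0         1              1               0      0
0  1  1  0  |     0        1        0         1              1               0      0
0  1  1  1  |     0        0        1         0              1               1      0
1  0  0  0  |     0        0        1         0              1               1      0
1  0  0  1  |     0        1        0         1              1               0      0
1  0  1  0  |     0        1        0         1              1               0      0
1  0  1  1  |     0        0        1         0              1               1      0
1  1  0  0  |     1        0        1         0              1               1      1
1  1  0  1  |     1        1        0         1              1               0      0
1  1  1  0  |     1        1        0         1              1               0      0
1  1  1  1  |     1        0        1         0              1               1      1
The formula is true on 4 of the 16 rows.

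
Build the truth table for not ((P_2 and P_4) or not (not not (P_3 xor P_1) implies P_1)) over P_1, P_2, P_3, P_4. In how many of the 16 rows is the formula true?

9

P_1  P_2  P_3  P_4  |  φ
 T    T    T    T   |  F
 T    T    T    F   |  T
 T    T    F    T   |  F
 T    T    F    F   |  T
 T    F    T    T   |  T
 T    F    T    F   |  T
 T    F    F    T   |  T
 T    F    F    F   |  T
 F    T    T    T   |  F
 F    T    T    F   |  F
 F    T    F    T   |  F
 F    T    F    F   |  T
 F    F    T    T   |  F
 F    F    T    F   |  F
 F    F    F    T   |  T
 F    F    F    F   |  T
The formula is true on 9 of the 16 rows.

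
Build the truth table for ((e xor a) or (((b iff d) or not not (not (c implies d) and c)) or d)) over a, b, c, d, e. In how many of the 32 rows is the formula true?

30

a | b | c | d | e | φ
- | - | - | - | - | -
F | F | F | F | F | T
F | F | F | F | T | T
F | F | F | T | F | T
F | F | F | T | T | T
F | F | T | F | F | T
F | F | T | F | T | T
F | F | T | T | F | T
F | F | T | T | T | T
F | T | F | F | F | F
F | T | F | F | T | T
F | T | F | T | F | T
F | T | F | T | T | T
F | T | T | F | F | T
F | T | T | F | T | T
F | T | T | T | F | T
F | T | T | T | T | T
T | F | F | F | F | T
T | F | F | F | T | T
T | F | F | T | F | T
T | F | F | T | T | T
T | F | T | F | F | T
T | F | T | F | T | T
T | F | T | T | F | T
T | F | T | T | T | T
T | T | F | F | F | T
T | T | F | F | T | F
T | T | F | T | F | T
T | T | F | T | T | T
T | T | T | F | F | T
T | T | T | F | T | T
T | T | T | T | F | T
T | T | T | T | T | T
The formula is true on 30 of the 32 rows.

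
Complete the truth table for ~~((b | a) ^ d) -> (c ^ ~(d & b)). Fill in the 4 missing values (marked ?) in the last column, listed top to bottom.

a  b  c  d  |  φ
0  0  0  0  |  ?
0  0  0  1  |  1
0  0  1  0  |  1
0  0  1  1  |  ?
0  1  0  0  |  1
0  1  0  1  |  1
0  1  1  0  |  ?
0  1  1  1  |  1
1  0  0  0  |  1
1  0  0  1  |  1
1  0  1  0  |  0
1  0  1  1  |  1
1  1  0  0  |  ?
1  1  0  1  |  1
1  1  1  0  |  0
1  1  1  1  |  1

Row a=0, b=0, c=0, d=0: ~~((b | a) ^ d) = 0, (c ^ ~(d & b)) = 1, so the formula = 1.
Row a=0, b=0, c=1, d=1: ~~((b | a) ^ d) = 1, (c ^ ~(d & b)) = 0, so the formula = 0.
Row a=0, b=1, c=1, d=0: ~~((b | a) ^ d) = 1, (c ^ ~(d & b)) = 0, so the formula = 0.
Row a=1, b=1, c=0, d=0: ~~((b | a) ^ d) = 1, (c ^ ~(d & b)) = 1, so the formula = 1.

1, 0, 0, 1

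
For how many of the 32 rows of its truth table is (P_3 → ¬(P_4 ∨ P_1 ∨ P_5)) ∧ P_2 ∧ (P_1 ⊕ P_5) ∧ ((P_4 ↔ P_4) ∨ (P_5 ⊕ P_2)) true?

4

P_1  P_2  P_3  P_4  P_5  |  φ
 1    1    1    1    1   |  0
 1    1    1    1    0   |  0
 1    1    1    0    1   |  0
 1    1    1    0    0   |  0
 1    1    0    1    1   |  0
 1    1    0    1    0   |  1
 1    1    0    0    1   |  0
 1    1    0    0    0   |  1
 1    0    1    1    1   |  0
 1    0    1    1    0   |  0
 1    0    1    0    1   |  0
 1    0    1    0    0   |  0
 1    0    0    1    1   |  0
 1    0    0    1    0   |  0
 1    0    0    0    1   |  0
 1    0    0    0    0   |  0
 0    1    1    1    1   |  0
 0    1    1    1    0   |  0
 0    1    1    0    1   |  0
 0    1    1    0    0   |  0
 0    1    0    1    1   |  1
 0    1    0    1    0   |  0
 0    1    0    0    1   |  1
 0    1    0    0    0   |  0
 0    0    1    1    1   |  0
 0    0    1    1    0   |  0
 0    0    1    0    1   |  0
 0    0    1    0    0   |  0
 0    0    0    1    1   |  0
 0    0    0    1    0   |  0
 0    0    0    0    1   |  0
 0    0    0    0    0   |  0
The formula is true on 4 of the 32 rows.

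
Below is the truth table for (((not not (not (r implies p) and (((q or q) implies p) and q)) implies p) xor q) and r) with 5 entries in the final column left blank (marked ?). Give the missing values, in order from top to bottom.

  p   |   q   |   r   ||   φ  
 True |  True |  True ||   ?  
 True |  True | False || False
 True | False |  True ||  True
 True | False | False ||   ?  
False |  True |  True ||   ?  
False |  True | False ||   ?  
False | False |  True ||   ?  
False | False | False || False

Row p=True, q=True, r=True: ((not not (not (r implies p) and (((q or q) implies p) and q)) implies p) xor q) = False, so the formula = False.
Row p=True, q=False, r=False: ((not not (not (r implies p) and (((q or q) implies p) and q)) implies p) xor q) = True, so the formula = False.
Row p=False, q=True, r=True: ((not not (not (r implies p) and (((q or q) implies p) and q)) implies p) xor q) = False, so the formula = False.
Row p=False, q=True, r=False: ((not not (not (r implies p) and (((q or q) implies p) and q)) implies p) xor q) = False, so the formula = False.
Row p=False, q=False, r=True: ((not not (not (r implies p) and (((q or q) implies p) and q)) implies p) xor q) = True, so the formula = True.

False, False, False, False, True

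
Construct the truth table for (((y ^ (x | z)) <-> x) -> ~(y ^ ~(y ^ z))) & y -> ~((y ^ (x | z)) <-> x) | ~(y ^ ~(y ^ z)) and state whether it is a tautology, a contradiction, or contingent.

x  y  z     (x | z)  (y ^ (x | z))  ((y ^ (x | z)) <-> x)  (y ^ z)  ~(y ^ z)  (y ^ ~(y ^ z))  ~(y ^ ~(y ^ z))  ~((y ^ (x | z)) <-> x)  φ
0  0  0        0           0                  1               0        1            1                0                   0             1
0  0  1        1           1                  0               1        0            0                1                   1             1
0  1  0        0           1                  0               1        0            1                0                   1             1
0  1  1        1           0                  1               0        1            0                1                   0             1
1  0  0        1           1                  1               0        1            1                0                   0             1
1  0  1        1           1                  1               1        0            0                1                   0             1
1  1  0        1           0                  0               1        0            1                0                   1             1
1  1  1        1           0                  0               0        1            0                1                   1             1
Every row is 1, so the formula is a tautology.

tautology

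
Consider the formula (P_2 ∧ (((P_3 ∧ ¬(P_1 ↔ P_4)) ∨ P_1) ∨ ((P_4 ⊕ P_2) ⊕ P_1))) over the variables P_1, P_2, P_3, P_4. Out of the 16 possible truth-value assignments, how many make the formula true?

7

P_1  P_2  P_3  P_4  |  φ
 T    T    T    T   |  T
 T    T    T    F   |  T
 T    T    F    T   |  T
 T    T    F    F   |  T
 T    F    T    T   |  F
 T    F    T    F   |  F
 T    F    F    T   |  F
 T    F    F    F   |  F
 F    T    T    T   |  T
 F    T    T    F   |  T
 F    T    F    T   |  F
 F    T    F    F   |  T
 F    F    T    T   |  F
 F    F    T    F   |  F
 F    F    F    T   |  F
 F    F    F    F   |  F
The formula is true on 7 of the 16 rows.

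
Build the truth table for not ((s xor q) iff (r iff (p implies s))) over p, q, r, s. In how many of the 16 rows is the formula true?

8

p | q | r | s || (s xor q) | (p implies s) | (r iff (p implies s)) | φ
1 | 1 | 1 | 1 ||     0     |       1       |           1           | 1
1 | 1 | 1 | 0 ||     1     |       0       |           0           | 1
1 | 1 | 0 | 1 ||     0     |       1       |           0           | 0
1 | 1 | 0 | 0 ||     1     |       0       |           1           | 0
1 | 0 | 1 | 1 ||     1     |       1       |           1           | 0
1 | 0 | 1 | 0 ||     0     |       0       |           0           | 0
1 | 0 | 0 | 1 ||     1     |       1       |           0           | 1
1 | 0 | 0 | 0 ||     0     |       0       |           1           | 1
0 | 1 | 1 | 1 ||     0     |       1       |           1           | 1
0 | 1 | 1 | 0 ||     1     |       1       |           1           | 0
0 | 1 | 0 | 1 ||     0     |       1       |           0           | 0
0 | 1 | 0 | 0 ||     1     |       1       |           0           | 1
0 | 0 | 1 | 1 ||     1     |       1       |           1           | 0
0 | 0 | 1 | 0 ||     0     |       1       |           1           | 1
0 | 0 | 0 | 1 ||     1     |       1       |           0           | 1
0 | 0 | 0 | 0 ||     0     |       1       |           0           | 0
The formula is true on 8 of the 16 rows.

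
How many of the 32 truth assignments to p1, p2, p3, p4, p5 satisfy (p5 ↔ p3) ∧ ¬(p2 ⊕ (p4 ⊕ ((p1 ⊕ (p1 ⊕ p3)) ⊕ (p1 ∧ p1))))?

p1 | p2 | p3 | p4 | p5 | φ
-- | -- | -- | -- | -- | -
T  | T  | T  | T  | T  | T
T  | T  | T  | T  | F  | F
T  | T  | T  | F  | T  | F
T  | T  | T  | F  | F  | F
T  | T  | F  | T  | T  | F
T  | T  | F  | T  | F  | F
T  | T  | F  | F  | T  | F
T  | T  | F  | F  | F  | T
T  | F  | T  | T  | T  | F
T  | F  | T  | T  | F  | F
T  | F  | T  | F  | T  | T
T  | F  | T  | F  | F  | F
T  | F  | F  | T  | T  | F
T  | F  | F  | T  | F  | T
T  | F  | F  | F  | T  | F
T  | F  | F  | F  | F  | F
F  | T  | T  | T  | T  | F
F  | T  | T  | T  | F  | F
F  | T  | T  | F  | T  | T
F  | T  | T  | F  | F  | F
F  | T  | F  | T  | T  | F
F  | T  | F  | T  | F  | T
F  | T  | F  | F  | T  | F
F  | T  | F  | F  | F  | F
F  | F  | T  | T  | T  | T
F  | F  | T  | T  | F  | F
F  | F  | T  | F  | T  | F
F  | F  | T  | F  | F  | F
F  | F  | F  | T  | T  | F
F  | F  | F  | T  | F  | F
F  | F  | F  | F  | T  | F
F  | F  | F  | F  | F  | T
The formula is true on 8 of the 32 rows.

8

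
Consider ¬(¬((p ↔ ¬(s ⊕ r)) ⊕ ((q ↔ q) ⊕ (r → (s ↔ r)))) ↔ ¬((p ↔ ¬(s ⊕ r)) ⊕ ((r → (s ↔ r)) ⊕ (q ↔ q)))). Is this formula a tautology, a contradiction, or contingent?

contradiction

p | q | r | s || φ
F | F | F | F || F
F | F | F | T || F
F | F | T | F || F
F | F | T | T || F
F | T | F | F || F
F | T | F | T || F
F | T | T | F || F
F | T | T | T || F
T | F | F | F || F
T | F | F | T || F
T | F | T | F || F
T | F | T | T || F
T | T | F | F || F
T | T | F | T || F
T | T | T | F || F
T | T | T | T || F
Every row is F, so the formula is a contradiction.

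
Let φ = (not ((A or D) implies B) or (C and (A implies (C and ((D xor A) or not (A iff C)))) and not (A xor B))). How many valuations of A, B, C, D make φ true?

A | B | C | D || (A or D) | ((A or D) implies B) | not ((A or D) implies B) | (D xor A) | (A iff C) | not (A iff C) | ((D xor A) or not (A iff C)) | (A xor B) | not (A xor B) | φ
T | T | T | T ||    T     |          T           |            F             |     F     |     T     |       F       |              F               |     F     |       T       | F
T | T | T | F ||    T     |          T           |            F             |     T     |     T     |       F       |              T               |     F     |       T       | T
T | T | F | T ||    T     |          T           |            F             |     F     |     F     |       T       |              T               |     F     |       T       | F
T | T | F | F ||    T     |          T           |            F             |     T     |     F     |       T       |              T               |     F     |       T       | F
T | F | T | T ||    T     |          F           |            T             |     F     |     T     |       F       |              F               |     T     |       F       | T
T | F | T | F ||    T     |          F           |            T             |     T     |     T     |       F       |              T               |     T     |       F       | T
T | F | F | T ||    T     |          F           |            T             |     F     |     F     |       T       |              T               |     T     |       F       | T
T | F | F | F ||    T     |          F           |            T             |     T     |     F     |       T       |              T               |     T     |       F       | T
F | T | T | T ||    T     |          T           |            F             |     T     |     F     |       T       |              T               |     T     |       F       | F
F | T | T | F ||    F     |          T           |            F             |     F     |     F     |       T       |              T               |     T     |       F       | F
F | T | F | T ||    T     |          T           |            F             |     T     |     T     |       F       |              T               |     T     |       F       | F
F | T | F | F ||    F     |          T           |            F             |     F     |     T     |       F       |              F               |     T     |       F       | F
F | F | T | T ||    T     |          F           |            T             |     T     |     F     |       T       |              T               |     F     |       T       | T
F | F | T | F ||    F     |          T           |            F             |     F     |     F     |       T       |              T               |     F     |       T       | T
F | F | F | T ||    T     |          F           |            T             |     T     |     T     |       F       |              T               |     F     |       T       | T
F | F | F | F ||    F     |          T           |            F             |     F     |     T     |       F       |              F               |     F     |       T       | F
The formula is true on 8 of the 16 rows.

8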